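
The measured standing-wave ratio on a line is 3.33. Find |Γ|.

|Γ| ≈ 0.538

|Γ| = (S − 1)/(S + 1) = (3.33 − 1)/(3.33 + 1) = 2.33/4.33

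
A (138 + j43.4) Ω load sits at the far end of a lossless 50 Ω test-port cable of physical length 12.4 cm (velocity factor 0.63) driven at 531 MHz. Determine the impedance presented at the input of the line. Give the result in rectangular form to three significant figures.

Z_in ≈ 20.5 + j23.8 Ω

λ = v/f = 0.63·c / 531 MHz = 0.356 m
βl = 2π·l/λ = 2π × 0.348 = 125°
tan(βl) = tan(125°) = -1.41
Z_in = Z_0·(Z_L + jZ_0·tanβl)/(Z_0 + jZ_L·tanβl)
     = 50·(138 − j26.9)/(111 − j194)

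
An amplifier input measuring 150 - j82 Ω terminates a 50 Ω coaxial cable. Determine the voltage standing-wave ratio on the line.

Γ = (Z_L − Z_0)/(Z_L + Z_0) = (100 − j82)/(200 − j82)
|Γ| = 129/216 = 0.598
VSWR = (1 + |Γ|)/(1 − |Γ|) = 1.6/0.402

VSWR ≈ 3.98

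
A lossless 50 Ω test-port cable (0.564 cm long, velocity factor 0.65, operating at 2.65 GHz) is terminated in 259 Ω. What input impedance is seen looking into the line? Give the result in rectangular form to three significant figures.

λ = v/f = 0.65·c / 2.65 GHz = 0.0736 m
βl = 2π·l/λ = 2π × 0.0766 = 27.6°
tan(βl) = tan(27.6°) = 0.523
Z_in = Z_0·(Z_L + jZ_0·tanβl)/(Z_0 + jZ_L·tanβl)
     = 50·(259 + j26.1)/(50 + j135)

Z_in ≈ 39.6 − j81 Ω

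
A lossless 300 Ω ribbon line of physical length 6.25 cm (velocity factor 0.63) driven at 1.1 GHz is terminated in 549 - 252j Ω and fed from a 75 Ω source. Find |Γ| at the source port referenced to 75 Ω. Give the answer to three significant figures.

λ = v/f = 0.63·c / 1.1 GHz = 0.172 m
βl = 2π·l/λ = 2π × 0.364 = 131°
tan(βl) = -1.15
Z_in = Z_0·(Z_L + jZ_0·tanβl)/(Z_0 + jZ_L·tanβl) = 287 + j256 Ω
Γ_s = (Z_in − Z_s)/(Z_in + Z_s) = (212 + j256)/(362 + j256), |Γ_s| = 0.75

|Γ| ≈ 0.75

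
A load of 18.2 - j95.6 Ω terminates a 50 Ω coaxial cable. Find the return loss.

Γ = (-31.8 − j95.6)/(68.2 − j95.6), |Γ| = 0.858
RL = −20·log₁₀|Γ| = −20·log₁₀(0.858)

RL ≈ 1.33 dB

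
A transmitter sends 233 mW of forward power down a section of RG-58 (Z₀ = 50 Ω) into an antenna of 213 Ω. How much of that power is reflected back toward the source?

P_reflected ≈ 89.5 mW

Γ = (213 − 50)/(213 + 50) = 0.62
|Γ|² = 0.384
P_refl = |Γ|²·P_inc = 89.5 mW, P_del = (1 − |Γ|²)·P_inc = 144 mW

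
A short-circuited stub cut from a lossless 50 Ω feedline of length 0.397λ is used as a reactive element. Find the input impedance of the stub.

Z_in ≈ −j37.8 Ω

βl = 2π × 0.397 = 143°
tan(βl) = -0.756
For a short-circuited stub, Z_in = jZ_0·tan(βl)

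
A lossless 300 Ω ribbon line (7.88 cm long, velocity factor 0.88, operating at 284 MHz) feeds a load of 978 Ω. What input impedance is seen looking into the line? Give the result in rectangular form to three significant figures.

Z_in ≈ 281 − j363 Ω

λ = v/f = 0.88·c / 284 MHz = 0.93 m
βl = 2π·l/λ = 2π × 0.0848 = 30.5°
tan(βl) = tan(30.5°) = 0.589
Z_in = Z_0·(Z_L + jZ_0·tanβl)/(Z_0 + jZ_L·tanβl)
     = 300·(978 + j177)/(300 + j576)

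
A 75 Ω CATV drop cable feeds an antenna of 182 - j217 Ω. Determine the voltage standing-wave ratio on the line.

Γ = (Z_L − Z_0)/(Z_L + Z_0) = (107 − j217)/(257 − j217)
|Γ| = 242/336 = 0.719
VSWR = (1 + |Γ|)/(1 − |Γ|) = 1.72/0.281

VSWR ≈ 6.13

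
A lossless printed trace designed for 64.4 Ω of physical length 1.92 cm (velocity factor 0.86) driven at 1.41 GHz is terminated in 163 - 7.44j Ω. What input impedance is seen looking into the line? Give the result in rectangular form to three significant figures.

λ = v/f = 0.86·c / 1.41 GHz = 0.183 m
βl = 2π·l/λ = 2π × 0.105 = 37.8°
tan(βl) = tan(37.8°) = 0.775
Z_in = Z_0·(Z_L + jZ_0·tanβl)/(Z_0 + jZ_L·tanβl)
     = 64.4·(163 + j42.5)/(70.2 + j126)

Z_in ≈ 51.8 − j54.3 Ω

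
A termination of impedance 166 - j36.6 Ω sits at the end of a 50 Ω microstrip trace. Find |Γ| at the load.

|Γ| ≈ 0.555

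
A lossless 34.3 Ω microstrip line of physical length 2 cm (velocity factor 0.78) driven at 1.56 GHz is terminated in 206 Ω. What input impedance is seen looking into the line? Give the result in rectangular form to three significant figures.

λ = v/f = 0.78·c / 1.56 GHz = 0.15 m
βl = 2π·l/λ = 2π × 0.133 = 48°
tan(βl) = tan(48°) = 1.11
Z_in = Z_0·(Z_L + jZ_0·tanβl)/(Z_0 + jZ_L·tanβl)
     = 34.3·(206 + j38.1)/(34.3 + j229)

Z_in ≈ 10.1 − j29.4 Ω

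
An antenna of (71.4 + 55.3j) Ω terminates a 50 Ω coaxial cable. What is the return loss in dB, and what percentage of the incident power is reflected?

RL ≈ 7.04 dB; 19.8% of incident power reflected

Γ = (21.4 + j55.3)/(121.4 + j55.3), |Γ| = 0.444
RL = −20·log₁₀(0.444) = 7.04 dB
P_refl/P_inc = |Γ|² = 0.198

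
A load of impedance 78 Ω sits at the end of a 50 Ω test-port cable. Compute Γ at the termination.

Γ = (Z_L − Z_0)/(Z_L + Z_0) = (78 − 50)/(78 + 50) = 28/128

Γ = 0.219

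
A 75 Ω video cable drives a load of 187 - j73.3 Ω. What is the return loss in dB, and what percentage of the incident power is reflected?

RL ≈ 6.16 dB; 24.2% of incident power reflected

Γ = (112 − j73.3)/(262 − j73.3), |Γ| = 0.492
RL = −20·log₁₀(0.492) = 6.16 dB
P_refl/P_inc = |Γ|² = 0.242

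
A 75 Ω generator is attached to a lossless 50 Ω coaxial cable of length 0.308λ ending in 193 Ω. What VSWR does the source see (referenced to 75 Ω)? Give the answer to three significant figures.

βl = 2π × 0.308 = 111°
tan(βl) = -2.62
Z_in = Z_0·(Z_L + jZ_0·tanβl)/(Z_0 + jZ_L·tanβl) = 14.7 + j17.6 Ω
Γ_s = (Z_in − Z_s)/(Z_in + Z_s) = (-60.3 + j17.6)/(89.7 + j17.6), |Γ_s| = 0.687
VSWR = (1 + |Γ_s|)/(1 − |Γ_s|)

VSWR ≈ 5.4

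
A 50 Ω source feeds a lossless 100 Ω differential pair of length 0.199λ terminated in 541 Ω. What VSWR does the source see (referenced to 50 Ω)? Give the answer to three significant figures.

VSWR ≈ 3.57

βl = 2π × 0.199 = 71.6°
tan(βl) = 3.01
Z_in = Z_0·(Z_L + jZ_0·tanβl)/(Z_0 + jZ_L·tanβl) = 20.4 − j31.9 Ω
Γ_s = (Z_in − Z_s)/(Z_in + Z_s) = (-29.6 − j31.9)/(70.4 − j31.9), |Γ_s| = 0.563
VSWR = (1 + |Γ_s|)/(1 − |Γ_s|)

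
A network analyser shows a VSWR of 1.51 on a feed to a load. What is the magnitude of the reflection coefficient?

|Γ| ≈ 0.203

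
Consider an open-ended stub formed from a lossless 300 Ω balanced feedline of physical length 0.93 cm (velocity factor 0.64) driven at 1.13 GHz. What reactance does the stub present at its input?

X_in ≈ -838 Ω (capacitive)

λ = v/f = 0.64·c / 1.13 GHz = 0.17 m
βl = 2π·l/λ = 2π × 0.0547 = 19.7°
tan(βl) = 0.358
For an open-ended stub, Z_in = −jZ_0·cot(βl) = −jZ_0/tan(βl)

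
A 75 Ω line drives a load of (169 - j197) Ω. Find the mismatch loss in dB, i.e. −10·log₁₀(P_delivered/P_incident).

mismatch loss ≈ 2.88 dB

Γ = (94 − j197)/(244 − j197), |Γ| = 0.696
|Γ|² = 0.484, so P_del/P_inc = 1 − |Γ|² = 0.516
ML = −10·log₁₀(1 − |Γ|²)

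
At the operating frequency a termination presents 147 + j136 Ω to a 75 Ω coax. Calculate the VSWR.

VSWR ≈ 3.89

Γ = (Z_L − Z_0)/(Z_L + Z_0) = (72 + j136)/(222 + j136)
|Γ| = 154/260 = 0.591
VSWR = (1 + |Γ|)/(1 − |Γ|) = 1.59/0.409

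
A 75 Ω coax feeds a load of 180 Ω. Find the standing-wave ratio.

VSWR ≈ 2.4

Γ = (180 − 75)/(180 + 75) = 0.412
VSWR = (1 + 0.412)/(1 − 0.412)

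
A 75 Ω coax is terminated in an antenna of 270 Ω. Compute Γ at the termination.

Γ = 0.565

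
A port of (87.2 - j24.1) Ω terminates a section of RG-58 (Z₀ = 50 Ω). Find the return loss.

RL ≈ 9.95 dB

Γ = (37.2 − j24.1)/(137.2 − j24.1), |Γ| = 0.318
RL = −20·log₁₀|Γ| = −20·log₁₀(0.318)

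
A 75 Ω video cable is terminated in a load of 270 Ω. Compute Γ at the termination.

Γ = (Z_L − Z_0)/(Z_L + Z_0) = (270 − 75)/(270 + 75) = 195/345

Γ = 0.565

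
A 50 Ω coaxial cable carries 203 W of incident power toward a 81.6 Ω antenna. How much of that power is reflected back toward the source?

Γ = (81.6 − 50)/(81.6 + 50) = 0.24
|Γ|² = 0.0577
P_refl = |Γ|²·P_inc = 11.7 W, P_del = (1 − |Γ|²)·P_inc = 191 W

P_reflected ≈ 11.7 W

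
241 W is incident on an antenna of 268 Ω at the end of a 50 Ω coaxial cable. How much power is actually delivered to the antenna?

Γ = (268 − 50)/(268 + 50) = 0.686
|Γ|² = 0.47
P_refl = |Γ|²·P_inc = 113 W, P_del = (1 − |Γ|²)·P_inc = 128 W

P_delivered ≈ 128 W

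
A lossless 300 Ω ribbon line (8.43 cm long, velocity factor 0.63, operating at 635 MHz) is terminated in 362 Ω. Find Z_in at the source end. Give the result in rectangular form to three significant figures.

λ = v/f = 0.63·c / 635 MHz = 0.298 m
βl = 2π·l/λ = 2π × 0.283 = 102°
tan(βl) = tan(102°) = -4.72
Z_in = Z_0·(Z_L + jZ_0·tanβl)/(Z_0 + jZ_L·tanβl)
     = 300·(362 − j1420)/(300 − j1710)

Z_in ≈ 252 + j19.3 Ω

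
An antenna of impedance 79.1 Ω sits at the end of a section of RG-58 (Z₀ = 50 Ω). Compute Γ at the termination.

Γ = 0.225

Γ = (Z_L − Z_0)/(Z_L + Z_0) = (79.1 − 50)/(79.1 + 50) = 29.1/129.1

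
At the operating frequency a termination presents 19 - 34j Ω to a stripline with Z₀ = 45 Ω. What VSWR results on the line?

Γ = (Z_L − Z_0)/(Z_L + Z_0) = (-26 − j34)/(64 − j34)
|Γ| = 42.8/72.5 = 0.591
VSWR = (1 + |Γ|)/(1 − |Γ|) = 1.59/0.409

VSWR ≈ 3.89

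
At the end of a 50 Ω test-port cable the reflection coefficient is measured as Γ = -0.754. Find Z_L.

Z_L ≈ 7.01 Ω

Z_L = Z_0·(1 + Γ)/(1 − Γ) = 50·(0.246)/(1.75)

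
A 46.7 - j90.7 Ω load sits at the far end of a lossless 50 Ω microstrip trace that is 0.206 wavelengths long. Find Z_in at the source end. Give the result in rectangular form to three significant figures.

βl = 2π × 0.206 = 74.2°
tan(βl) = tan(74.2°) = 3.52
Z_in = Z_0·(Z_L + jZ_0·tanβl)/(Z_0 + jZ_L·tanβl)
     = 50·(46.7 + j85.5)/(370 + j165)

Z_in ≈ 9.57 + j7.31 Ω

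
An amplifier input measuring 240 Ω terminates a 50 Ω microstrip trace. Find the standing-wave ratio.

VSWR ≈ 4.8

For a purely resistive load, VSWR = R_L/Z_0 or Z_0/R_L (whichever > 1) = 240/50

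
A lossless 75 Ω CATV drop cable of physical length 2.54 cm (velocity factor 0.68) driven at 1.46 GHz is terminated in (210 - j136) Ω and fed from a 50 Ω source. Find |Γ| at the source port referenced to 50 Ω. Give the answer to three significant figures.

|Γ| ≈ 0.495

λ = v/f = 0.68·c / 1.46 GHz = 0.14 m
βl = 2π·l/λ = 2π × 0.182 = 65.4°
tan(βl) = 2.19
Z_in = Z_0·(Z_L + jZ_0·tanβl)/(Z_0 + jZ_L·tanβl) = 19.5 − j18.4 Ω
Γ_s = (Z_in − Z_s)/(Z_in + Z_s) = (-30.5 − j18.4)/(69.5 − j18.4), |Γ_s| = 0.495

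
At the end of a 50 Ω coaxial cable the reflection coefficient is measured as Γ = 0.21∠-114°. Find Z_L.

Z_L = Z_0·(1 + Γ)/(1 − Γ) = 50·(0.915 − j0.192)/(1.09 + j0.192)

Z_L ≈ 39.3 − j15.8 Ω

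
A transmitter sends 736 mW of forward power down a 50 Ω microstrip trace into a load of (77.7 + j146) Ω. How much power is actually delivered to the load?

P_delivered ≈ 304 mW

|Γ| = |(27.7 + j146)/(127.7 + j146)| = 0.766
|Γ|² = 0.587
P_refl = |Γ|²·P_inc = 432 mW, P_del = (1 − |Γ|²)·P_inc = 304 mW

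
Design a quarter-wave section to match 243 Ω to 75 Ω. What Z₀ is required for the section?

Z_qwt ≈ 135 Ω

Z_qwt = √(Z_0·R_L) = √(75 × 243) = √18220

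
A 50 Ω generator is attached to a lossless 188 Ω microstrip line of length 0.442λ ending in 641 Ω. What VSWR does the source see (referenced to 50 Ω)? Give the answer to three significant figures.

βl = 2π × 0.442 = 159°
tan(βl) = -0.381
Z_in = Z_0·(Z_L + jZ_0·tanβl)/(Z_0 + jZ_L·tanβl) = 273 + j283 Ω
Γ_s = (Z_in − Z_s)/(Z_in + Z_s) = (223 + j283)/(323 + j283), |Γ_s| = 0.839
VSWR = (1 + |Γ_s|)/(1 − |Γ_s|)

VSWR ≈ 11.4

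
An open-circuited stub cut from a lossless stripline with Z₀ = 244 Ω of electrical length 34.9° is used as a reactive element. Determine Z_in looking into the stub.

Z_in ≈ −j350 Ω

tan(βl) = 0.698
For an open-circuited stub, Z_in = −jZ_0·cot(βl) = −jZ_0/tan(βl)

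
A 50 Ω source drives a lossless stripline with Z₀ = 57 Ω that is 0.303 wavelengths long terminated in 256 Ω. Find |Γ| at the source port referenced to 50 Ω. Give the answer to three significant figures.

βl = 2π × 0.303 = 109°
tan(βl) = -2.89
Z_in = Z_0·(Z_L + jZ_0·tanβl)/(Z_0 + jZ_L·tanβl) = 14.1 + j18.6 Ω
Γ_s = (Z_in − Z_s)/(Z_in + Z_s) = (-35.9 + j18.6)/(64.1 + j18.6), |Γ_s| = 0.605

|Γ| ≈ 0.605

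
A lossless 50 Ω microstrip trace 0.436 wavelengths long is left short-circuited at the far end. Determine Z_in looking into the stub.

βl = 2π × 0.436 = 157°
tan(βl) = -0.425
For a short-circuited stub, Z_in = jZ_0·tan(βl)

Z_in ≈ −j21.3 Ω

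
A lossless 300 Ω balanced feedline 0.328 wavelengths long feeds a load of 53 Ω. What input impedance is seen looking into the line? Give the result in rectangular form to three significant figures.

βl = 2π × 0.328 = 118°
tan(βl) = tan(118°) = -1.87
Z_in = Z_0·(Z_L + jZ_0·tanβl)/(Z_0 + jZ_L·tanβl)
     = 300·(53 − j562)/(300 − j99.3)

Z_in ≈ 216 − j491 Ω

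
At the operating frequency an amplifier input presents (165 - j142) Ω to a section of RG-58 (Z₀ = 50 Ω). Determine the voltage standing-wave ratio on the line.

VSWR ≈ 5.88

Γ = (Z_L − Z_0)/(Z_L + Z_0) = (115 − j142)/(215 − j142)
|Γ| = 183/258 = 0.709
VSWR = (1 + |Γ|)/(1 − |Γ|) = 1.71/0.291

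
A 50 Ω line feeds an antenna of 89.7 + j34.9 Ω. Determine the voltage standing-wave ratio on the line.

Γ = (Z_L − Z_0)/(Z_L + Z_0) = (39.7 + j34.9)/(139.7 + j34.9)
|Γ| = 52.9/144 = 0.367
VSWR = (1 + |Γ|)/(1 − |Γ|) = 1.37/0.633

VSWR ≈ 2.16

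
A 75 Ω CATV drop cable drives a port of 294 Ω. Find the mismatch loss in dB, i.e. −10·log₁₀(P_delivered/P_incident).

mismatch loss ≈ 1.89 dB

Γ = (294 − 75)/(294 + 75) = 0.593
|Γ|² = 0.352, so P_del/P_inc = 1 − |Γ|² = 0.648
ML = −10·log₁₀(1 − |Γ|²)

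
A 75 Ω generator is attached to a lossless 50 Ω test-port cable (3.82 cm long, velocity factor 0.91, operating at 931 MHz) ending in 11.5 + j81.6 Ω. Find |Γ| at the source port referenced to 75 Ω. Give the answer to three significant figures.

λ = v/f = 0.91·c / 931 MHz = 0.293 m
βl = 2π·l/λ = 2π × 0.13 = 46.9°
tan(βl) = 1.07
Z_in = Z_0·(Z_L + jZ_0·tanβl)/(Z_0 + jZ_L·tanβl) = 40.1 − j168 Ω
Γ_s = (Z_in − Z_s)/(Z_in + Z_s) = (-34.9 − j168)/(115 − j168), |Γ_s| = 0.843

|Γ| ≈ 0.843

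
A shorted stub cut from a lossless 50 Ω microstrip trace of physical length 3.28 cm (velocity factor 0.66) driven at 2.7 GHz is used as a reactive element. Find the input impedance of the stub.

λ = v/f = 0.66·c / 2.7 GHz = 0.0733 m
βl = 2π·l/λ = 2π × 0.447 = 161°
tan(βl) = -0.344
For a shorted stub, Z_in = jZ_0·tan(βl)

Z_in ≈ −j17.2 Ω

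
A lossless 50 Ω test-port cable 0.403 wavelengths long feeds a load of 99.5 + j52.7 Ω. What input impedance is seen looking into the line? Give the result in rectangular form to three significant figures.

βl = 2π × 0.403 = 145°
tan(βl) = tan(145°) = -0.698
Z_in = Z_0·(Z_L + jZ_0·tanβl)/(Z_0 + jZ_L·tanβl)
     = 50·(99.5 + j17.8)/(86.8 − j69.5)

Z_in ≈ 29.9 + j34.2 Ω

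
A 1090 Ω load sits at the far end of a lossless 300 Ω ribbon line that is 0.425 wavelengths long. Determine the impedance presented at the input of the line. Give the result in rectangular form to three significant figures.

Z_in ≈ 310 + j421 Ω

βl = 2π × 0.425 = 153°
tan(βl) = tan(153°) = -0.51
Z_in = Z_0·(Z_L + jZ_0·tanβl)/(Z_0 + jZ_L·tanβl)
     = 300·(1090 − j153)/(300 − j555)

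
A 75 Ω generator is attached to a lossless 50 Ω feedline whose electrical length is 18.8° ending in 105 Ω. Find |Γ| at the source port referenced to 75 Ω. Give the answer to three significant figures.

tan(βl) = 0.34
Z_in = Z_0·(Z_L + jZ_0·tanβl)/(Z_0 + jZ_L·tanβl) = 77.5 − j38.4 Ω
Γ_s = (Z_in − Z_s)/(Z_in + Z_s) = (2.54 − j38.4)/(153 − j38.4), |Γ_s| = 0.245

|Γ| ≈ 0.245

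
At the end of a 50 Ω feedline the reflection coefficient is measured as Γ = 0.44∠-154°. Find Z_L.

Z_L ≈ 20.3 − j9.72 Ω

Z_L = Z_0·(1 + Γ)/(1 − Γ) = 50·(0.605 − j0.193)/(1.4 + j0.193)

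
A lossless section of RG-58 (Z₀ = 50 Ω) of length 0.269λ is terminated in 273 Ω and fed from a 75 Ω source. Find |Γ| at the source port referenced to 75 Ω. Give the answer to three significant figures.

βl = 2π × 0.269 = 96.8°
tan(βl) = -8.34
Z_in = Z_0·(Z_L + jZ_0·tanβl)/(Z_0 + jZ_L·tanβl) = 9.28 + j5.79 Ω
Γ_s = (Z_in − Z_s)/(Z_in + Z_s) = (-65.7 + j5.79)/(84.3 + j5.79), |Γ_s| = 0.781

|Γ| ≈ 0.781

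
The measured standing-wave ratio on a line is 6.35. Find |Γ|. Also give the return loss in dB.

|Γ| = (S − 1)/(S + 1) = (6.35 − 1)/(6.35 + 1) = 5.35/7.35
RL = −20·log₁₀|Γ| = −20·log₁₀(0.728)

|Γ| ≈ 0.728; return loss ≈ 2.76 dB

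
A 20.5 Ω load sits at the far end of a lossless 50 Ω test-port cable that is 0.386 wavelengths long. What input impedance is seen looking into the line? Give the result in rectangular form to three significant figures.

βl = 2π × 0.386 = 139°
tan(βl) = tan(139°) = -0.871
Z_in = Z_0·(Z_L + jZ_0·tanβl)/(Z_0 + jZ_L·tanβl)
     = 50·(20.5 − j43.5)/(50 − j17.8)

Z_in ≈ 32 − j32.1 Ω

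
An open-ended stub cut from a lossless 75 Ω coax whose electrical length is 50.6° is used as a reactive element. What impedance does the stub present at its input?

Z_in ≈ −j61.6 Ω

tan(βl) = 1.22
For an open-ended stub, Z_in = −jZ_0·cot(βl) = −jZ_0/tan(βl)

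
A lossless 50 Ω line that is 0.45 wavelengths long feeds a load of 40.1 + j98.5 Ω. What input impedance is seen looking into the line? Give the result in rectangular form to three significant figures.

βl = 2π × 0.45 = 162°
tan(βl) = tan(162°) = -0.325
Z_in = Z_0·(Z_L + jZ_0·tanβl)/(Z_0 + jZ_L·tanβl)
     = 50·(40.1 + j82.3)/(82 − j13)

Z_in ≈ 16.1 + j52.7 Ω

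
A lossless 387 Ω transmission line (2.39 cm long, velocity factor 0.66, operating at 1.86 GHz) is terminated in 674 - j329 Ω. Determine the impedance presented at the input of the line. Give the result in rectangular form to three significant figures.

Z_in ≈ 170 + j36.5 Ω

λ = v/f = 0.66·c / 1.86 GHz = 0.106 m
βl = 2π·l/λ = 2π × 0.225 = 80.8°
tan(βl) = tan(80.8°) = 6.19
Z_in = Z_0·(Z_L + jZ_0·tanβl)/(Z_0 + jZ_L·tanβl)
     = 387·(674 + j2070)/(2420 + j4170)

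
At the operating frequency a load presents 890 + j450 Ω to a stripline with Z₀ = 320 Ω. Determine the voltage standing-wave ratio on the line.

VSWR ≈ 3.57

Γ = (Z_L − Z_0)/(Z_L + Z_0) = (570 + j450)/(1210 + j450)
|Γ| = 726/1290 = 0.563
VSWR = (1 + |Γ|)/(1 − |Γ|) = 1.56/0.437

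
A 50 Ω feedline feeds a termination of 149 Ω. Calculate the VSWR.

VSWR ≈ 2.98

Γ = (149 − 50)/(149 + 50) = 0.497
VSWR = (1 + 0.497)/(1 − 0.497)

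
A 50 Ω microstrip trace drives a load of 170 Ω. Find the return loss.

Γ = (170 − 50)/(170 + 50) = 0.545
RL = −20·log₁₀|Γ| = −20·log₁₀(0.545)

RL ≈ 5.26 dB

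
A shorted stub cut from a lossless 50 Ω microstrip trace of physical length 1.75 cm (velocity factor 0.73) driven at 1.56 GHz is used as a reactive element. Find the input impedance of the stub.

Z_in ≈ +j49.8 Ω

λ = v/f = 0.73·c / 1.56 GHz = 0.14 m
βl = 2π·l/λ = 2π × 0.125 = 44.9°
tan(βl) = 0.996
For a shorted stub, Z_in = jZ_0·tan(βl)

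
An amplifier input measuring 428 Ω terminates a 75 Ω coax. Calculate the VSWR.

VSWR ≈ 5.71

For a purely resistive load, VSWR = R_L/Z_0 or Z_0/R_L (whichever > 1) = 428/75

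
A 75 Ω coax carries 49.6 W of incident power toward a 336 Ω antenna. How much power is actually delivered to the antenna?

P_delivered ≈ 29.6 W

Γ = (336 − 75)/(336 + 75) = 0.635
|Γ|² = 0.403
P_refl = |Γ|²·P_inc = 20 W, P_del = (1 − |Γ|²)·P_inc = 29.6 W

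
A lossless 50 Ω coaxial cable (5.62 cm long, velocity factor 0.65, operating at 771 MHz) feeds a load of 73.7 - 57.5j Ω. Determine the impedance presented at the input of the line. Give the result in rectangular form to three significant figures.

λ = v/f = 0.65·c / 771 MHz = 0.253 m
βl = 2π·l/λ = 2π × 0.222 = 80°
tan(βl) = tan(80°) = 5.67
Z_in = Z_0·(Z_L + jZ_0·tanβl)/(Z_0 + jZ_L·tanβl)
     = 50·(73.7 + j226)/(376 + j418)

Z_in ≈ 19.3 + j8.57 Ω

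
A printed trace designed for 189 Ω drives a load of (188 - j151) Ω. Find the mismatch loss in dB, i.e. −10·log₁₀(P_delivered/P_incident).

mismatch loss ≈ 0.646 dB

Γ = (-1 − j151)/(377 − j151), |Γ| = 0.372
|Γ|² = 0.138, so P_del/P_inc = 1 − |Γ|² = 0.862
ML = −10·log₁₀(1 − |Γ|²)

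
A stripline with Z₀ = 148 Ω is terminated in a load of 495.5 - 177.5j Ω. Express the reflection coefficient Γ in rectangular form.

Γ = (Z_L − Z_0)/(Z_L + Z_0) = (347.5 − j177.5)/(643.5 − j177.5)

Γ ≈ 0.573 − j0.118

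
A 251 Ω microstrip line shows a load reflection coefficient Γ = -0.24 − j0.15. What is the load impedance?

Z_L ≈ 148 − j48.3 Ω

Z_L = Z_0·(1 + Γ)/(1 − Γ) = 251·(0.76 − j0.15)/(1.24 + j0.15)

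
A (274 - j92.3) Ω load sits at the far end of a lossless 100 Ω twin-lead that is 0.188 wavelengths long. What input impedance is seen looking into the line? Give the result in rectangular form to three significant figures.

Z_in ≈ 34.5 − j24.3 Ω

βl = 2π × 0.188 = 67.7°
tan(βl) = tan(67.7°) = 2.44
Z_in = Z_0·(Z_L + jZ_0·tanβl)/(Z_0 + jZ_L·tanβl)
     = 100·(274 + j151)/(325 + j667)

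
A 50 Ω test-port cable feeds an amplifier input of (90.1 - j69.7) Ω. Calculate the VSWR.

VSWR ≈ 3.11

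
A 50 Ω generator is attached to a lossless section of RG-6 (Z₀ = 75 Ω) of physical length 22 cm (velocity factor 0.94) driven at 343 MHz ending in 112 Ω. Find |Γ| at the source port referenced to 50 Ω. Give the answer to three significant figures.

|Γ| ≈ 0.0457

λ = v/f = 0.94·c / 343 MHz = 0.822 m
βl = 2π·l/λ = 2π × 0.268 = 96.3°
tan(βl) = -9.01
Z_in = Z_0·(Z_L + jZ_0·tanβl)/(Z_0 + jZ_L·tanβl) = 50.6 + j4.57 Ω
Γ_s = (Z_in − Z_s)/(Z_in + Z_s) = (0.562 + j4.57)/(101 + j4.57), |Γ_s| = 0.0457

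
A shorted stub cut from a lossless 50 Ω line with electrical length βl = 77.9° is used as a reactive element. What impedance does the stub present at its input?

tan(βl) = 4.66
For a shorted stub, Z_in = jZ_0·tan(βl)

Z_in ≈ +j233 Ω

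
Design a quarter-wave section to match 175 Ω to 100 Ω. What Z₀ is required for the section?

Z_qwt = √(Z_0·R_L) = √(100 × 175) = √17500

Z_qwt ≈ 132 Ω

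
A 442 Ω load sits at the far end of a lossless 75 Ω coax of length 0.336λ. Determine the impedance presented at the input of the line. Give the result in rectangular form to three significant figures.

Z_in ≈ 17.1 + j43.2 Ω

βl = 2π × 0.336 = 121°
tan(βl) = tan(121°) = -1.67
Z_in = Z_0·(Z_L + jZ_0·tanβl)/(Z_0 + jZ_L·tanβl)
     = 75·(442 − j125)/(75 − j737)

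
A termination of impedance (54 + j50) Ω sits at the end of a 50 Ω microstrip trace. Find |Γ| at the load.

Γ = (Z_L − Z_0)/(Z_L + Z_0) = (4 + j50)/(104 + j50)
|Γ| = 50.2/115

|Γ| ≈ 0.435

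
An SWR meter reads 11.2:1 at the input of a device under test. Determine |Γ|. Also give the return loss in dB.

|Γ| ≈ 0.836; return loss ≈ 1.56 dB

|Γ| = (S − 1)/(S + 1) = (11.2 − 1)/(11.2 + 1) = 10.2/12.2
RL = −20·log₁₀|Γ| = −20·log₁₀(0.836)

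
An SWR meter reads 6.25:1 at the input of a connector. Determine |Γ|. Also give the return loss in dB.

|Γ| = (S − 1)/(S + 1) = (6.25 − 1)/(6.25 + 1) = 5.25/7.25
RL = −20·log₁₀|Γ| = −20·log₁₀(0.724)

|Γ| ≈ 0.724; return loss ≈ 2.8 dB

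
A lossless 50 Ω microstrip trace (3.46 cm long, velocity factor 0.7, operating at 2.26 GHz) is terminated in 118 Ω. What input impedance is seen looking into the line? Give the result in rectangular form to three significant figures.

λ = v/f = 0.7·c / 2.26 GHz = 0.0929 m
βl = 2π·l/λ = 2π × 0.372 = 134°
tan(βl) = tan(134°) = -1.03
Z_in = Z_0·(Z_L + jZ_0·tanβl)/(Z_0 + jZ_L·tanβl)
     = 50·(118 − j51.7)/(50 − j122)

Z_in ≈ 35.1 + j34 Ω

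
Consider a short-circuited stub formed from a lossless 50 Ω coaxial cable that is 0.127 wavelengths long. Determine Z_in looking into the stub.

Z_in ≈ +j51.3 Ω

βl = 2π × 0.127 = 45.7°
tan(βl) = 1.03
For a short-circuited stub, Z_in = jZ_0·tan(βl)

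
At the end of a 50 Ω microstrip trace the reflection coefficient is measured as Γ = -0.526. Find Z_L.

Z_L = Z_0·(1 + Γ)/(1 − Γ) = 50·(0.474)/(1.53)

Z_L ≈ 15.5 Ω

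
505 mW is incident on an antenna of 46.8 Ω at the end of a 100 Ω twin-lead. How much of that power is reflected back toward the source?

Γ = (46.8 − 100)/(46.8 + 100) = -0.362
|Γ|² = 0.131
P_refl = |Γ|²·P_inc = 66.3 mW, P_del = (1 − |Γ|²)·P_inc = 439 mW

P_reflected ≈ 66.3 mW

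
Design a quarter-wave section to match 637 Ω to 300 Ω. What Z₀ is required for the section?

Z_qwt ≈ 437 Ω

Z_qwt = √(Z_0·R_L) = √(300 × 637) = √191100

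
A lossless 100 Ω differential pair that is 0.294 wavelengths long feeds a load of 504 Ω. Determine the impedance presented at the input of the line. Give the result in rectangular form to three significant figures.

βl = 2π × 0.294 = 106°
tan(βl) = tan(106°) = -3.52
Z_in = Z_0·(Z_L + jZ_0·tanβl)/(Z_0 + jZ_L·tanβl)
     = 100·(504 − j352)/(100 − j1780)

Z_in ≈ 21.4 + j27.2 Ω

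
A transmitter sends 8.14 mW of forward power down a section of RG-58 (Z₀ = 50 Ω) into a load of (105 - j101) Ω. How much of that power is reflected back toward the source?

P_reflected ≈ 3.15 mW

|Γ| = |(55 − j101)/(155 − j101)| = 0.622
|Γ|² = 0.386
P_refl = |Γ|²·P_inc = 3.15 mW, P_del = (1 − |Γ|²)·P_inc = 4.99 mW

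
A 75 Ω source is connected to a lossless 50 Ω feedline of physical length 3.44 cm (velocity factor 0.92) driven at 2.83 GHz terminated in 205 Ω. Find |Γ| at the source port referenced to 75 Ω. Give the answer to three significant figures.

λ = v/f = 0.92·c / 2.83 GHz = 0.0975 m
βl = 2π·l/λ = 2π × 0.353 = 127°
tan(βl) = -1.33
Z_in = Z_0·(Z_L + jZ_0·tanβl)/(Z_0 + jZ_L·tanβl) = 18.5 + j34.3 Ω
Γ_s = (Z_in − Z_s)/(Z_in + Z_s) = (-56.5 + j34.3)/(93.5 + j34.3), |Γ_s| = 0.664

|Γ| ≈ 0.664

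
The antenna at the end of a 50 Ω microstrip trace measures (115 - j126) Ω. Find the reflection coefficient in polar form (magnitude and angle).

Γ ≈ 0.683 ∠ -25.3°

Γ = (Z_L − Z_0)/(Z_L + Z_0) = (65 − j126)/(165 − j126)
|Γ| = 142/208 = 0.683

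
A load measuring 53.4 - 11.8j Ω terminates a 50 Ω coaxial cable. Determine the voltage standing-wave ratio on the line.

VSWR ≈ 1.27

Γ = (Z_L − Z_0)/(Z_L + Z_0) = (3.4 − j11.8)/(103.4 − j11.8)
|Γ| = 12.3/104 = 0.118
VSWR = (1 + |Γ|)/(1 − |Γ|) = 1.12/0.882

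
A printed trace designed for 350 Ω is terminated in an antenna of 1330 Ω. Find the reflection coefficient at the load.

Γ = 0.583

Γ = (Z_L − Z_0)/(Z_L + Z_0) = (1330 − 350)/(1330 + 350) = 980/1680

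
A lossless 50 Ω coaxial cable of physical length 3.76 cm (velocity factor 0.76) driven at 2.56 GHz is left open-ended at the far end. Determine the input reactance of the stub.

X_in ≈ 94 Ω (inductive)

λ = v/f = 0.76·c / 2.56 GHz = 0.0891 m
βl = 2π·l/λ = 2π × 0.422 = 152°
tan(βl) = -0.532
For an open-ended stub, Z_in = −jZ_0·cot(βl) = −jZ_0/tan(βl)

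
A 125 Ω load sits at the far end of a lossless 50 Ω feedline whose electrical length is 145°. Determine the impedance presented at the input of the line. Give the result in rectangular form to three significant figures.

Z_in ≈ 45.8 + j45.2 Ω

tan(βl) = tan(145°) = -0.7
Z_in = Z_0·(Z_L + jZ_0·tanβl)/(Z_0 + jZ_L·tanβl)
     = 50·(125 − j35)/(50 − j87.5)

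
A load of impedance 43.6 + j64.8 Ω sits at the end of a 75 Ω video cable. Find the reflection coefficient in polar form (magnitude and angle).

Γ ≈ 0.533 ∠ 87.2°

Γ = (Z_L − Z_0)/(Z_L + Z_0) = (-31.4 + j64.8)/(118.6 + j64.8)
|Γ| = 72/135 = 0.533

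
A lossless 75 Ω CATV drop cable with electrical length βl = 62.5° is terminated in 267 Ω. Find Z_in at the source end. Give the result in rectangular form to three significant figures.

tan(βl) = tan(62.5°) = 1.92
Z_in = Z_0·(Z_L + jZ_0·tanβl)/(Z_0 + jZ_L·tanβl)
     = 75·(267 + j144)/(75 + j513)

Z_in ≈ 26.2 − j35.2 Ω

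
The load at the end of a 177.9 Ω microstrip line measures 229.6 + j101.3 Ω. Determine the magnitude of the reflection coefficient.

Γ = (Z_L − Z_0)/(Z_L + Z_0) = (51.7 + j101.3)/(407.5 + j101.3)
|Γ| = 114/420

|Γ| ≈ 0.271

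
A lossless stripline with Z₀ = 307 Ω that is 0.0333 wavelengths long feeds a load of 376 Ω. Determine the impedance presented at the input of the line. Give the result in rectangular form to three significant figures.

Z_in ≈ 368 − j30.5 Ω

βl = 2π × 0.0333 = 12°
tan(βl) = tan(12°) = 0.212
Z_in = Z_0·(Z_L + jZ_0·tanβl)/(Z_0 + jZ_L·tanβl)
     = 307·(376 + j65.2)/(307 + j79.8)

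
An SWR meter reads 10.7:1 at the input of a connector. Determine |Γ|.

|Γ| = (S − 1)/(S + 1) = (10.7 − 1)/(10.7 + 1) = 9.7/11.7

|Γ| ≈ 0.829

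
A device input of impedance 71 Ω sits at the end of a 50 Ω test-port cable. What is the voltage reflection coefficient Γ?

Γ = 0.174

Γ = (Z_L − Z_0)/(Z_L + Z_0) = (71 − 50)/(71 + 50) = 21/121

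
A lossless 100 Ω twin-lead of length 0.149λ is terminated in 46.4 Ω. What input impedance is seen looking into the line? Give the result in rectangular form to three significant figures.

Z_in ≈ 94.5 + j76.3 Ω

βl = 2π × 0.149 = 53.6°
tan(βl) = tan(53.6°) = 1.36
Z_in = Z_0·(Z_L + jZ_0·tanβl)/(Z_0 + jZ_L·tanβl)
     = 100·(46.4 + j136)/(100 + j63)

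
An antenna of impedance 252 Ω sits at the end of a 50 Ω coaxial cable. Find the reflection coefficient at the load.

Γ = 0.669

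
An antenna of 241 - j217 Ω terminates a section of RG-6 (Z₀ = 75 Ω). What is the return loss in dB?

RL ≈ 2.94 dB

Γ = (166 − j217)/(316 − j217), |Γ| = 0.713
RL = −20·log₁₀|Γ| = −20·log₁₀(0.713)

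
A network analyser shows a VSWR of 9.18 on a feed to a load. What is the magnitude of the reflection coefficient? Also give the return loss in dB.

|Γ| = (S − 1)/(S + 1) = (9.18 − 1)/(9.18 + 1) = 8.18/10.2
RL = −20·log₁₀|Γ| = −20·log₁₀(0.804)

|Γ| ≈ 0.804; return loss ≈ 1.9 dB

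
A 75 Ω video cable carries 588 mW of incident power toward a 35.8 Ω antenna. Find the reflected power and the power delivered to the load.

P_reflected ≈ 73.6 mW; P_delivered ≈ 514 mW

Γ = (35.8 − 75)/(35.8 + 75) = -0.354
|Γ|² = 0.125
P_refl = |Γ|²·P_inc = 73.6 mW, P_del = (1 − |Γ|²)·P_inc = 514 mW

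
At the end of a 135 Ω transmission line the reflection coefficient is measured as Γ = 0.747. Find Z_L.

Z_L ≈ 932 Ω

Z_L = Z_0·(1 + Γ)/(1 − Γ) = 135·(1.75)/(0.253)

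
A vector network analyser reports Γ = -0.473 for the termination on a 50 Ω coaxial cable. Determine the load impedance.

Z_L ≈ 17.9 Ω

Z_L = Z_0·(1 + Γ)/(1 − Γ) = 50·(0.527)/(1.47)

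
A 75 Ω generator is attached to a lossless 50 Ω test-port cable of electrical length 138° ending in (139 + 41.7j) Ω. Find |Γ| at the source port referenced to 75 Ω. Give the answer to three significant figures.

tan(βl) = -0.9
Z_in = Z_0·(Z_L + jZ_0·tanβl)/(Z_0 + jZ_L·tanβl) = 27 + j36.7 Ω
Γ_s = (Z_in − Z_s)/(Z_in + Z_s) = (-48 + j36.7)/(102 + j36.7), |Γ_s| = 0.558

|Γ| ≈ 0.558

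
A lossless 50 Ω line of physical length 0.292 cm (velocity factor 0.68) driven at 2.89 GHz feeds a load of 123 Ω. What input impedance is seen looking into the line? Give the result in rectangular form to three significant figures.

Z_in ≈ 92.2 − j47 Ω

λ = v/f = 0.68·c / 2.89 GHz = 0.0706 m
βl = 2π·l/λ = 2π × 0.0414 = 14.9°
tan(βl) = tan(14.9°) = 0.266
Z_in = Z_0·(Z_L + jZ_0·tanβl)/(Z_0 + jZ_L·tanβl)
     = 50·(123 + j13.3)/(50 + j32.7)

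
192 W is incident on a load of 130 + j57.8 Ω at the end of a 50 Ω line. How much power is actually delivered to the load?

|Γ| = |(80 + j57.8)/(180 + j57.8)| = 0.522
|Γ|² = 0.273
P_refl = |Γ|²·P_inc = 52.3 W, P_del = (1 − |Γ|²)·P_inc = 140 W

P_delivered ≈ 140 W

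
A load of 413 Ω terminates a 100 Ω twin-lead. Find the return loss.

Γ = (413 − 100)/(413 + 100) = 0.61
RL = −20·log₁₀|Γ| = −20·log₁₀(0.61)

RL ≈ 4.29 dB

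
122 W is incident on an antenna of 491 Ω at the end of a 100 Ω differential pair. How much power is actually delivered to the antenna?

P_delivered ≈ 68.6 W

Γ = (491 − 100)/(491 + 100) = 0.662
|Γ|² = 0.438
P_refl = |Γ|²·P_inc = 53.4 W, P_del = (1 − |Γ|²)·P_inc = 68.6 W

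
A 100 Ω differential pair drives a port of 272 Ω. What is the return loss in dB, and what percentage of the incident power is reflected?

RL ≈ 6.7 dB; 21.4% of incident power reflected

Γ = (272 − 100)/(272 + 100) = 0.462
RL = −20·log₁₀(0.462) = 6.7 dB
P_refl/P_inc = |Γ|² = 0.214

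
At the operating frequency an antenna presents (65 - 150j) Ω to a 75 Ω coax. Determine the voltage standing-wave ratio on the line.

Γ = (Z_L − Z_0)/(Z_L + Z_0) = (-10 − j150)/(140 − j150)
|Γ| = 150/205 = 0.733
VSWR = (1 + |Γ|)/(1 − |Γ|) = 1.73/0.267

VSWR ≈ 6.48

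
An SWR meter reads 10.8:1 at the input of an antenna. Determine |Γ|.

|Γ| ≈ 0.831

|Γ| = (S − 1)/(S + 1) = (10.8 − 1)/(10.8 + 1) = 9.8/11.8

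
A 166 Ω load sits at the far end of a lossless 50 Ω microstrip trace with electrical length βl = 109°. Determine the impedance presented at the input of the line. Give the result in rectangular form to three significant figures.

tan(βl) = tan(109°) = -2.9
Z_in = Z_0·(Z_L + jZ_0·tanβl)/(Z_0 + jZ_L·tanβl)
     = 50·(166 − j145)/(50 − j482)

Z_in ≈ 16.7 + j15.5 Ω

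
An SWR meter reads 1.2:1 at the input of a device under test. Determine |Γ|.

|Γ| = (S − 1)/(S + 1) = (1.2 − 1)/(1.2 + 1) = 0.2/2.2

|Γ| ≈ 0.0909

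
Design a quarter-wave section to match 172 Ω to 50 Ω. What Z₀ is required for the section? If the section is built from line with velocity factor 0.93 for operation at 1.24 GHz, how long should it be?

Z_qwt ≈ 92.7 Ω; length ≈ 5.62 cm

Z_qwt = √(Z_0·R_L) = √(50 × 172) = √8600
λ = 0.93·c/f = 0.225 m, so l = λ/4 = 0.0563 m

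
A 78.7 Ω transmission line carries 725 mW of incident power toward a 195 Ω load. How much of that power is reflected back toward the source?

P_reflected ≈ 131 mW

Γ = (195 − 78.7)/(195 + 78.7) = 0.425
|Γ|² = 0.181
P_refl = |Γ|²·P_inc = 131 mW, P_del = (1 − |Γ|²)·P_inc = 594 mW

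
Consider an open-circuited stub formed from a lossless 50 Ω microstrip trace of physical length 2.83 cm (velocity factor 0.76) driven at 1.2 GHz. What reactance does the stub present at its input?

X_in ≈ -36.8 Ω (capacitive)

λ = v/f = 0.76·c / 1.2 GHz = 0.19 m
βl = 2π·l/λ = 2π × 0.149 = 53.6°
tan(βl) = 1.36
For an open-circuited stub, Z_in = −jZ_0·cot(βl) = −jZ_0/tan(βl)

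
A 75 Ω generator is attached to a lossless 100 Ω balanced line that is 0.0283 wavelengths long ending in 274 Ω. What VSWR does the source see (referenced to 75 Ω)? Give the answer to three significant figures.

VSWR ≈ 3.61

βl = 2π × 0.0283 = 10.2°
tan(βl) = 0.18
Z_in = Z_0·(Z_L + jZ_0·tanβl)/(Z_0 + jZ_L·tanβl) = 228 − j94.1 Ω
Γ_s = (Z_in − Z_s)/(Z_in + Z_s) = (153 − j94.1)/(303 − j94.1), |Γ_s| = 0.566
VSWR = (1 + |Γ_s|)/(1 − |Γ_s|)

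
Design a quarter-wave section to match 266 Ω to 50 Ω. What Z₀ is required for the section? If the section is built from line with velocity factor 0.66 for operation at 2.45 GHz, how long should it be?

Z_qwt = √(Z_0·R_L) = √(50 × 266) = √13300
λ = 0.66·c/f = 0.0808 m, so l = λ/4 = 0.0202 m

Z_qwt ≈ 115 Ω; length ≈ 2.02 cm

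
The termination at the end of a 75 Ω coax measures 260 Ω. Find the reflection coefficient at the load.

Γ = (Z_L − Z_0)/(Z_L + Z_0) = (260 − 75)/(260 + 75) = 185/335

Γ = 0.552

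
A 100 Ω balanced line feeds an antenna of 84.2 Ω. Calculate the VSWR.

Γ = (84.2 − 100)/(84.2 + 100) = -0.0858
VSWR = (1 + 0.0858)/(1 − 0.0858)

VSWR ≈ 1.19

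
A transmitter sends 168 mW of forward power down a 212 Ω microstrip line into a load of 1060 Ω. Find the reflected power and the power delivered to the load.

P_reflected ≈ 74.7 mW; P_delivered ≈ 93.3 mW

Γ = (1060 − 212)/(1060 + 212) = 0.667
|Γ|² = 0.444
P_refl = |Γ|²·P_inc = 74.7 mW, P_del = (1 − |Γ|²)·P_inc = 93.3 mW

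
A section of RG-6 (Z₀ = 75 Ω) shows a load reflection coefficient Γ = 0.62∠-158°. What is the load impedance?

Z_L = Z_0·(1 + Γ)/(1 − Γ) = 75·(0.425 − j0.232)/(1.57 + j0.232)

Z_L ≈ 18.2 − j13.7 Ω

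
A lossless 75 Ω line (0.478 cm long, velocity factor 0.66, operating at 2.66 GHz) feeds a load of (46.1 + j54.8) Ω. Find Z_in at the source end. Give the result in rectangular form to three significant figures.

λ = v/f = 0.66·c / 2.66 GHz = 0.0744 m
βl = 2π·l/λ = 2π × 0.0642 = 23.1°
tan(βl) = tan(23.1°) = 0.427
Z_in = Z_0·(Z_L + jZ_0·tanβl)/(Z_0 + jZ_L·tanβl)
     = 75·(46.1 + j86.8)/(51.6 + j19.7)

Z_in ≈ 101 + j87.8 Ω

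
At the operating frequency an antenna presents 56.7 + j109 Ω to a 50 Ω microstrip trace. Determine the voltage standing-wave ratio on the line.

VSWR ≈ 6.04

Γ = (Z_L − Z_0)/(Z_L + Z_0) = (6.7 + j109)/(106.7 + j109)
|Γ| = 109/153 = 0.716
VSWR = (1 + |Γ|)/(1 − |Γ|) = 1.72/0.284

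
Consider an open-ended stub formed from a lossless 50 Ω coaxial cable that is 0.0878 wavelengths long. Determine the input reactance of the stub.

X_in ≈ -81.2 Ω (capacitive)

βl = 2π × 0.0878 = 31.6°
tan(βl) = 0.615
For an open-ended stub, Z_in = −jZ_0·cot(βl) = −jZ_0/tan(βl)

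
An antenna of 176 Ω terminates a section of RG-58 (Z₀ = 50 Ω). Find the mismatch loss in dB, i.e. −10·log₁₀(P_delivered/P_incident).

Γ = (176 − 50)/(176 + 50) = 0.558
|Γ|² = 0.311, so P_del/P_inc = 1 − |Γ|² = 0.689
ML = −10·log₁₀(1 − |Γ|²)

mismatch loss ≈ 1.62 dB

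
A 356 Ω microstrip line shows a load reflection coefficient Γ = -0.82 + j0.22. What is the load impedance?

Z_L ≈ 29.6 + j46.6 Ω

Z_L = Z_0·(1 + Γ)/(1 − Γ) = 356·(0.18 + j0.22)/(1.82 − j0.22)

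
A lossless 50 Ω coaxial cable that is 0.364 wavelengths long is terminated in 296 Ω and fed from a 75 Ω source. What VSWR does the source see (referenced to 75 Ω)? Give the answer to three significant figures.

βl = 2π × 0.364 = 131°
tan(βl) = -1.15
Z_in = Z_0·(Z_L + jZ_0·tanβl)/(Z_0 + jZ_L·tanβl) = 14.5 + j41.4 Ω
Γ_s = (Z_in − Z_s)/(Z_in + Z_s) = (-60.5 + j41.4)/(89.5 + j41.4), |Γ_s| = 0.743
VSWR = (1 + |Γ_s|)/(1 − |Γ_s|)

VSWR ≈ 6.78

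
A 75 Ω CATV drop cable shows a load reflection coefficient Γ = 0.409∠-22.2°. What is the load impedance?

Z_L ≈ 152 − j56.5 Ω

Z_L = Z_0·(1 + Γ)/(1 − Γ) = 75·(1.38 − j0.155)/(0.621 + j0.155)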